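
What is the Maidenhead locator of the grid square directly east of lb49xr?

LB59ar

Longitude subsquare x = 23; +1 → 24, wraps to 0 = a, carry into square.
Longitude square 4; +1 → 5.
The latitude characters are unchanged.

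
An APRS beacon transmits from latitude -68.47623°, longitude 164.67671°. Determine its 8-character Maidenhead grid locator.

RC21im15

Shift to the Maidenhead origin (180°W, 90°S): lon 344.67671, lat 21.52377.
Field (20°×10°, letters A–R): lon ⌊344.67671/20⌋ = 17 → R; lat ⌊21.52377/10⌋ = 2 → C.
Square (2°×1°, digits 0–9): lon ⌊4.67671/2⌋ = 2; lat ⌊1.52377/1⌋ = 1.
Subsquare (5′×2.5′, letters a–x): lon ⌊0.67671/0.0833333⌋ = 8 → i; lat ⌊0.52377/0.0416667⌋ = 12 → m.
Extended square (30″×15″, digits 0–9): lon ⌊0.01004/0.00833333⌋ = 1; lat ⌊0.02377/0.00416667⌋ = 5.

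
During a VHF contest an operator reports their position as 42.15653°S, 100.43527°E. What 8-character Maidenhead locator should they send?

OE07fu22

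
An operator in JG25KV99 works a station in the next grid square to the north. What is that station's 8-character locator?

JG25kw90

Latitude extended square 9; +1 → 10, wraps to 0, carry into subsquare.
Latitude subsquare v = 21; +1 → 22 = w.
The longitude characters are unchanged.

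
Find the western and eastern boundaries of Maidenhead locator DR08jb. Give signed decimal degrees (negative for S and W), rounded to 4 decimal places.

-119.2500, -119.1667

Field D=3, R=17: +3·20° lon, +17·10° lat → SW at lon -120°, lat 80°.
Square 0, 8: +0·2° lon, +8·1° lat → SW at lon -120°, lat 88°.
Subsquare j=9, b=1: +9·0.0833333° lon, +1·0.0416667° lat → SW at lon -119.25°, lat 88.0417°.
Cell spans 0.0833333° lon × 0.0416667° lat.
west -119.2500, east -119.1667.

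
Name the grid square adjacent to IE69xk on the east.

IE79ak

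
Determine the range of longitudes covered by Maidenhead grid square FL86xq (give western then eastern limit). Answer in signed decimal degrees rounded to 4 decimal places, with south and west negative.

Field F=5, L=11: +5·20° lon, +11·10° lat → SW at lon -80°, lat 20°.
Square 8, 6: +8·2° lon, +6·1° lat → SW at lon -64°, lat 26°.
Subsquare x=23, q=16: +23·0.0833333° lon, +16·0.0416667° lat → SW at lon -62.0833°, lat 26.6667°.
Cell spans 0.0833333° lon × 0.0416667° lat.
west -62.0833, east -62.0000.

-62.0833, -62.0000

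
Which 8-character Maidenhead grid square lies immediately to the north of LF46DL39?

LF46dm30

Latitude extended square 9; +1 → 10, wraps to 0, carry into subsquare.
Latitude subsquare l = 11; +1 → 12 = m.
The longitude characters are unchanged.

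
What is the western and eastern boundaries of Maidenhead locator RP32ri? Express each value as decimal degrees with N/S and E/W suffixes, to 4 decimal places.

Field R=17, P=15: +17·20° lon, +15·10° lat → SW at lon 160°, lat 60°.
Square 3, 2: +3·2° lon, +2·1° lat → SW at lon 166°, lat 62°.
Subsquare r=17, i=8: +17·0.0833333° lon, +8·0.0416667° lat → SW at lon 167.417°, lat 62.3333°.
Cell spans 0.0833333° lon × 0.0416667° lat.
west 167.4167° E, east 167.5000° E.

167.4167° E, 167.5000° E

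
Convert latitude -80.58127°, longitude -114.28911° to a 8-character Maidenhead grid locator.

DA29uk50

Add 180° to longitude and 90° to latitude: 65.71089, 9.41873.
Field: 65.71089/20 → 3 → D, 9.41873/10 → 0 → A; chars DA.
Square: 5.71089/2 → 2, 9.41873/1 → 9; chars 29.
Subsquare: 1.71089/0.0833333 → 20 → u, 0.41873/0.0416667 → 10 → k; chars uk.
Extended square: 0.04422/0.00833333 → 5, 0.00206/0.00416667 → 0; chars 50.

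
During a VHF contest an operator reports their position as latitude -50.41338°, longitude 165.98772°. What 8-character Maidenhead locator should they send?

Add 180° to longitude and 90° to latitude: 345.98772, 39.58662.
Field: 345.98772/20 → 17 → R, 39.58662/10 → 3 → D; chars RD.
Square: 5.98772/2 → 2, 9.58662/1 → 9; chars 29.
Subsquare: 1.98772/0.0833333 → 23 → x, 0.58662/0.0416667 → 14 → o; chars xo.
Extended square: 0.07105/0.00833333 → 8, 0.00329/0.00416667 → 0; chars 80.

RD29xo80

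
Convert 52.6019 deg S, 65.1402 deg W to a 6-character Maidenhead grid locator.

Shift to the Maidenhead origin (180°W, 90°S): lon 114.8598, lat 37.3981.
Field (20°×10°, letters A–R): lon ⌊114.8598/20⌋ = 5 → F; lat ⌊37.3981/10⌋ = 3 → D.
Square (2°×1°, digits 0–9): lon ⌊14.8598/2⌋ = 7; lat ⌊7.3981/1⌋ = 7.
Subsquare (5′×2.5′, letters a–x): lon ⌊0.8598/0.0833333⌋ = 10 → k; lat ⌊0.3981/0.0416667⌋ = 9 → j.

FD77kj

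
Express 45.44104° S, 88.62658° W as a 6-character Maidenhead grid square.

EE54qn

Offset from 180°W / 90°S: lon 91.3734°, lat 44.5590°.
Field: 91.3734/20 → 4 → E, 44.5590/10 → 4 → E; chars EE.
Square: 11.3734/2 → 5, 4.5590/1 → 4; chars 54.
Subsquare: 1.3734/0.0833333 → 16 → q, 0.5590/0.0416667 → 13 → n; chars qn.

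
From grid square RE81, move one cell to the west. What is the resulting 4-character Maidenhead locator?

RE71

Longitude square 8; −1 → 7.
The latitude characters are unchanged.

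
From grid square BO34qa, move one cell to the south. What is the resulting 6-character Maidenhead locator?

Latitude subsquare a = 0; −1 → -1, wraps to 23 = x, carry into square.
Latitude square 4; −1 → 3.
The longitude characters are unchanged.

BO33qx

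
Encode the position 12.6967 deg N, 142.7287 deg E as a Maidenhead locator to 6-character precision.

Shift to the Maidenhead origin (180°W, 90°S): lon 322.7287, lat 102.6967.
Field (20°×10°, letters A–R): lon ⌊322.7287/20⌋ = 16 → Q; lat ⌊102.6967/10⌋ = 10 → K.
Square (2°×1°, digits 0–9): lon ⌊2.7287/2⌋ = 1; lat ⌊2.6967/1⌋ = 2.
Subsquare (5′×2.5′, letters a–x): lon ⌊0.7287/0.0833333⌋ = 8 → i; lat ⌊0.6967/0.0416667⌋ = 16 → q.

QK12iq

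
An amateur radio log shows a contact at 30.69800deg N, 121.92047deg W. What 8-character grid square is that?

CM90aq97

Shift to the Maidenhead origin (180°W, 90°S): lon 58.07953, lat 120.69800.
Field: 58.07953/20 → 2 → C, 120.69800/10 → 12 → M; chars CM.
Square: 18.07953/2 → 9, 0.69800/1 → 0; chars 90.
Subsquare: 0.07953/0.0833333 → 0 → a, 0.69800/0.0416667 → 16 → q; chars aq.
Extended square: 0.07953/0.00833333 → 9, 0.03133/0.00416667 → 7; chars 97.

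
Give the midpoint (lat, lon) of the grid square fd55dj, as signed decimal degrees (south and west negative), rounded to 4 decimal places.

-54.6042, -69.7083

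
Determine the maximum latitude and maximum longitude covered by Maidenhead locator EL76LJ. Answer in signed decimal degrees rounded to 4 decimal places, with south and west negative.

26.4167, -85.0000

Field E=4, L=11: +4·20° lon, +11·10° lat → SW at lon -100°, lat 20°.
Square 7, 6: +7·2° lon, +6·1° lat → SW at lon -86°, lat 26°.
Subsquare l=11, j=9: +11·0.0833333° lon, +9·0.0416667° lat → SW at lon -85.0833°, lat 26.375°.
Cell spans 0.0833333° lon × 0.0416667° lat. NE corner is SW corner plus one full cell.
latitude 26.4167, longitude -85.0000.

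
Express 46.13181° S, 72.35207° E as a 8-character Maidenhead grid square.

Offset from 180°W / 90°S: lon 252.35207°, lat 43.86819°.
Field: 252.35207/20 → 12 → M, 43.86819/10 → 4 → E; chars ME.
Square: 12.35207/2 → 6, 3.86819/1 → 3; chars 63.
Subsquare: 0.35207/0.0833333 → 4 → e, 0.86819/0.0416667 → 20 → u; chars eu.
Extended square: 0.01874/0.00833333 → 2, 0.03486/0.00416667 → 8; chars 28.

ME63eu28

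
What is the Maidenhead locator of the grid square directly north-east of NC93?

OC04

Longitude square 9; +1 → 10, wraps to 0, carry into field.
Longitude field N = 13; +1 → 14 = O.
Latitude square 3; +1 → 4.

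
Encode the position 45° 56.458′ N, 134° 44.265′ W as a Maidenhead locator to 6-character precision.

CN25pw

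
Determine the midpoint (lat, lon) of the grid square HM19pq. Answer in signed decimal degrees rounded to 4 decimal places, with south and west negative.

Field H=7, M=12: +7·20° lon, +12·10° lat → SW at lon -40°, lat 30°.
Square 1, 9: +1·2° lon, +9·1° lat → SW at lon -38°, lat 39°.
Subsquare p=15, q=16: +15·0.0833333° lon, +16·0.0416667° lat → SW at lon -36.75°, lat 39.6667°.
Cell spans 0.0833333° lon × 0.0416667° lat. Centre is SW corner plus half of each.
latitude 39.6875, longitude -36.7083.

39.6875, -36.7083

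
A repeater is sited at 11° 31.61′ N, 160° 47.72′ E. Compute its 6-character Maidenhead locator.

RK01jm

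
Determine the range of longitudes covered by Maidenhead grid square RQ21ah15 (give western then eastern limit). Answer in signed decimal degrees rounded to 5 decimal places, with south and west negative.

164.00833, 164.01667

Field R=17, Q=16: +17·20° lon, +16·10° lat → SW at lon 160°, lat 70°.
Square 2, 1: +2·2° lon, +1·1° lat → SW at lon 164°, lat 71°.
Subsquare a=0, h=7: +0·0.0833333° lon, +7·0.0416667° lat → SW at lon 164°, lat 71.2917°.
Extended square 1, 5: +1·0.00833333° lon, +5·0.00416667° lat → SW at lon 164.008°, lat 71.3125°.
Cell spans 0.00833333° lon × 0.00416667° lat.
west 164.00833, east 164.01667.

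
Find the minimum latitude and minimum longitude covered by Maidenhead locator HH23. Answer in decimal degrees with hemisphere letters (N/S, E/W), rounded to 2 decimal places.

17.00° S, 36.00° W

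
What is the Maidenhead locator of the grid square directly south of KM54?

KM53

Latitude square 4; −1 → 3.
The longitude characters are unchanged.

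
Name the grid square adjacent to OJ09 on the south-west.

Longitude square 0; −1 → -1, wraps to 9, carry into field.
Longitude field O = 14; −1 → 13 = N.
Latitude square 9; −1 → 8.

NJ98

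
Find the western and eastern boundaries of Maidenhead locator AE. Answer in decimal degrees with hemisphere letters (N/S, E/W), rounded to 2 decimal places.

Field A=0, E=4: +0·20° lon, +4·10° lat → SW at lon -180°, lat -50°.
Cell spans 20° lon × 10° lat.
west 180.00° W, east 160.00° W.

180.00° W, 160.00° W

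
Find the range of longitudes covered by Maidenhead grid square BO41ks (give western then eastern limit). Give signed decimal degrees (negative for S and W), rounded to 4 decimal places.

-151.1667, -151.0833

Field B=1, O=14: +1·20° lon, +14·10° lat → SW at lon -160°, lat 50°.
Square 4, 1: +4·2° lon, +1·1° lat → SW at lon -152°, lat 51°.
Subsquare k=10, s=18: +10·0.0833333° lon, +18·0.0416667° lat → SW at lon -151.167°, lat 51.75°.
Cell spans 0.0833333° lon × 0.0416667° lat.
west -151.1667, east -151.0833.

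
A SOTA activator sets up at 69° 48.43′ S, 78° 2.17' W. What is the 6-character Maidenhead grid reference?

Shift to the Maidenhead origin (180°W, 90°S): lon 101.9638, lat 20.1928.
Field: 101.9638/20 → 5 → F, 20.1928/10 → 2 → C; chars FC.
Square: 1.9638/2 → 0, 0.1928/1 → 0; chars 00.
Subsquare: 1.9638/0.0833333 → 23 → x, 0.1928/0.0416667 → 4 → e; chars xe.

FC00xe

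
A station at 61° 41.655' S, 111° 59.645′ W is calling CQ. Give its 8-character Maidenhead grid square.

DC48ah03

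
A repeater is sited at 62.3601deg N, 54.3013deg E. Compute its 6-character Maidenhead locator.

Shift to the Maidenhead origin (180°W, 90°S): lon 234.3013, lat 152.3601.
Field (20°×10°, letters A–R): lon ⌊234.3013/20⌋ = 11 → L; lat ⌊152.3601/10⌋ = 15 → P.
Square (2°×1°, digits 0–9): lon ⌊14.3013/2⌋ = 7; lat ⌊2.3601/1⌋ = 2.
Subsquare (5′×2.5′, letters a–x): lon ⌊0.3013/0.0833333⌋ = 3 → d; lat ⌊0.3601/0.0416667⌋ = 8 → i.

LP72di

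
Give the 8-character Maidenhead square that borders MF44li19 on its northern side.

Latitude extended square 9; +1 → 10, wraps to 0, carry into subsquare.
Latitude subsquare i = 8; +1 → 9 = j.
The longitude characters are unchanged.

MF44lj10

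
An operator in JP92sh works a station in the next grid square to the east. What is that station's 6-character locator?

JP92th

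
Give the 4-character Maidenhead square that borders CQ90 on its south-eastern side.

DP09

Longitude square 9; +1 → 10, wraps to 0, carry into field.
Longitude field C = 2; +1 → 3 = D.
Latitude square 0; −1 → -1, wraps to 9, carry into field.
Latitude field Q = 16; −1 → 15 = P.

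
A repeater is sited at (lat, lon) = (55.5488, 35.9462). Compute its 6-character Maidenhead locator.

Shift to the Maidenhead origin (180°W, 90°S): lon 215.9462, lat 145.5488.
Field: 215.9462/20 → 10 → K, 145.5488/10 → 14 → O; chars KO.
Square: 15.9462/2 → 7, 5.5488/1 → 5; chars 75.
Subsquare: 1.9462/0.0833333 → 23 → x, 0.5488/0.0416667 → 13 → n; chars xn.

KO75xn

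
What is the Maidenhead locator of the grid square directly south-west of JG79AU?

JG69xt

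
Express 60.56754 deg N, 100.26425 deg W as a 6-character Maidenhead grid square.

DP90un

Shift to the Maidenhead origin (180°W, 90°S): lon 79.7357, lat 150.5675.
Field: 79.7357/20 → 3 → D, 150.5675/10 → 15 → P; chars DP.
Square: 19.7357/2 → 9, 0.5675/1 → 0; chars 90.
Subsquare: 1.7357/0.0833333 → 20 → u, 0.5675/0.0416667 → 13 → n; chars un.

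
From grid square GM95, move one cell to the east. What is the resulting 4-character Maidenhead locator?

Longitude square 9; +1 → 10, wraps to 0, carry into field.
Longitude field G = 6; +1 → 7 = H.
The latitude characters are unchanged.

HM05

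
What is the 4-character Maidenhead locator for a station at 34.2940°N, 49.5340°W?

Add 180° to longitude and 90° to latitude: 130.47, 124.29.
Field: 130.47/20 → 6 → G, 124.29/10 → 12 → M; chars GM.
Square: 10.47/2 → 5, 4.29/1 → 4; chars 54.

GM54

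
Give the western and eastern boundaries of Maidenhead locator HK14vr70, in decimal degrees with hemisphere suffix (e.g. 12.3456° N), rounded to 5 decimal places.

36.19167° W, 36.18333° W

Field H=7, K=10: +7·20° lon, +10·10° lat → SW at lon -40°, lat 10°.
Square 1, 4: +1·2° lon, +4·1° lat → SW at lon -38°, lat 14°.
Subsquare v=21, r=17: +21·0.0833333° lon, +17·0.0416667° lat → SW at lon -36.25°, lat 14.7083°.
Extended square 7, 0: +7·0.00833333° lon, +0·0.00416667° lat → SW at lon -36.1917°, lat 14.7083°.
Cell spans 0.00833333° lon × 0.00416667° lat.
west 36.19167° W, east 36.18333° W.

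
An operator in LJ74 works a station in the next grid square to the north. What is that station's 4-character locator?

LJ75

Latitude square 4; +1 → 5.
The longitude characters are unchanged.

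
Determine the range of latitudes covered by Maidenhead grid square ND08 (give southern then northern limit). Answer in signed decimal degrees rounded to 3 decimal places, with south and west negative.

Field N=13, D=3: +13·20° lon, +3·10° lat → SW at lon 80°, lat -60°.
Square 0, 8: +0·2° lon, +8·1° lat → SW at lon 80°, lat -52°.
Cell spans 2° lon × 1° lat.
south -52.000, north -51.000.

-52.000, -51.000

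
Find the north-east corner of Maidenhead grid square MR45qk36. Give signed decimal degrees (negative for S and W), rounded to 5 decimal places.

85.44583, 69.36667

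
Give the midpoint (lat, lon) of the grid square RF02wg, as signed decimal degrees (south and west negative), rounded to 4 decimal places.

Field R=17, F=5: +17·20° lon, +5·10° lat → SW at lon 160°, lat -40°.
Square 0, 2: +0·2° lon, +2·1° lat → SW at lon 160°, lat -38°.
Subsquare w=22, g=6: +22·0.0833333° lon, +6·0.0416667° lat → SW at lon 161.833°, lat -37.75°.
Cell spans 0.0833333° lon × 0.0416667° lat. Centre is SW corner plus half of each.
latitude -37.7292, longitude 161.8750.

-37.7292, 161.8750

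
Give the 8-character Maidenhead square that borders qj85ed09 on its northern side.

Latitude extended square 9; +1 → 10, wraps to 0, carry into subsquare.
Latitude subsquare d = 3; +1 → 4 = e.
The longitude characters are unchanged.

QJ85ee00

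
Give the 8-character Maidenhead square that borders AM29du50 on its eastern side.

Longitude extended square 5; +1 → 6.
The latitude characters are unchanged.

AM29du60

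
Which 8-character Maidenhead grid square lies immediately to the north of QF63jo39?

Latitude extended square 9; +1 → 10, wraps to 0, carry into subsquare.
Latitude subsquare o = 14; +1 → 15 = p.
The longitude characters are unchanged.

QF63jp30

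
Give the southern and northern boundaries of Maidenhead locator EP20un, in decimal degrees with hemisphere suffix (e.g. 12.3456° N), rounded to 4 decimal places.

60.5417° N, 60.5833° N

Field E=4, P=15: +4·20° lon, +15·10° lat → SW at lon -100°, lat 60°.
Square 2, 0: +2·2° lon, +0·1° lat → SW at lon -96°, lat 60°.
Subsquare u=20, n=13: +20·0.0833333° lon, +13·0.0416667° lat → SW at lon -94.3333°, lat 60.5417°.
Cell spans 0.0833333° lon × 0.0416667° lat.
south 60.5417° N, north 60.5833° N.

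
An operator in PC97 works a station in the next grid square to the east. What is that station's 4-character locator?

QC07

Longitude square 9; +1 → 10, wraps to 0, carry into field.
Longitude field P = 15; +1 → 16 = Q.
The latitude characters are unchanged.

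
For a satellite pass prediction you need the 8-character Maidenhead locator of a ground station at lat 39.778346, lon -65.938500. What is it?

FM79as76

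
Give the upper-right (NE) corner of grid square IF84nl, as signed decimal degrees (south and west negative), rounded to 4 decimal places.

Field I=8, F=5: +8·20° lon, +5·10° lat → SW at lon -20°, lat -40°.
Square 8, 4: +8·2° lon, +4·1° lat → SW at lon -4°, lat -36°.
Subsquare n=13, l=11: +13·0.0833333° lon, +11·0.0416667° lat → SW at lon -2.91667°, lat -35.5417°.
Cell spans 0.0833333° lon × 0.0416667° lat. NE corner is SW corner plus one full cell.
latitude -35.5000, longitude -2.8333.

-35.5000, -2.8333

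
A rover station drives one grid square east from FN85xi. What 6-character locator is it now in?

FN95ai

Longitude subsquare x = 23; +1 → 24, wraps to 0 = a, carry into square.
Longitude square 8; +1 → 9.
The latitude characters are unchanged.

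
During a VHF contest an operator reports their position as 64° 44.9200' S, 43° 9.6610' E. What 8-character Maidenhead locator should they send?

LC15ng90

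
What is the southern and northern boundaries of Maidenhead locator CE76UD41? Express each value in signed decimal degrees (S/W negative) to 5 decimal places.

Field C=2, E=4: +2·20° lon, +4·10° lat → SW at lon -140°, lat -50°.
Square 7, 6: +7·2° lon, +6·1° lat → SW at lon -126°, lat -44°.
Subsquare u=20, d=3: +20·0.0833333° lon, +3·0.0416667° lat → SW at lon -124.333°, lat -43.875°.
Extended square 4, 1: +4·0.00833333° lon, +1·0.00416667° lat → SW at lon -124.3°, lat -43.8708°.
Cell spans 0.00833333° lon × 0.00416667° lat.
south -43.87083, north -43.86667.

-43.87083, -43.86667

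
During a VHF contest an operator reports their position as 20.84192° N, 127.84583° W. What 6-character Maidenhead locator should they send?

Add 180° to longitude and 90° to latitude: 52.1542, 110.8419.
Field: lon ⌊52.1542/20⌋ = 2 → C; lat ⌊110.8419/10⌋ = 11 → L.
Square: lon ⌊12.1542/2⌋ = 6; lat ⌊0.8419/1⌋ = 0.
Subsquare: lon ⌊0.1542/0.0833333⌋ = 1 → b; lat ⌊0.8419/0.0416667⌋ = 20 → u.

CL60bu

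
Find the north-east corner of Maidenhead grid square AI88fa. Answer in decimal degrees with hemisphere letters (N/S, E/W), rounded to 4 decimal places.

Field A=0, I=8: +0·20° lon, +8·10° lat → SW at lon -180°, lat -10°.
Square 8, 8: +8·2° lon, +8·1° lat → SW at lon -164°, lat -2°.
Subsquare f=5, a=0: +5·0.0833333° lon, +0·0.0416667° lat → SW at lon -163.583°, lat -2°.
Cell spans 0.0833333° lon × 0.0416667° lat. NE corner is SW corner plus one full cell.
latitude 1.9583° S, longitude 163.5000° W.

1.9583° S, 163.5000° W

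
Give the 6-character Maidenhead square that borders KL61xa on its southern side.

Latitude subsquare a = 0; −1 → -1, wraps to 23 = x, carry into square.
Latitude square 1; −1 → 0.
The longitude characters are unchanged.

KL60xx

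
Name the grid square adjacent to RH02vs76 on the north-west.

RH02vs67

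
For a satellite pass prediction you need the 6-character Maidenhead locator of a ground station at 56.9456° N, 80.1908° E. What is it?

Add 180° to longitude and 90° to latitude: 260.1908, 146.9456.
Field (20°×10°, letters A–R): lon ⌊260.1908/20⌋ = 13 → N; lat ⌊146.9456/10⌋ = 14 → O.
Square (2°×1°, digits 0–9): lon ⌊0.1908/2⌋ = 0; lat ⌊6.9456/1⌋ = 6.
Subsquare (5′×2.5′, letters a–x): lon ⌊0.1908/0.0833333⌋ = 2 → c; lat ⌊0.9456/0.0416667⌋ = 22 → w.

NO06cw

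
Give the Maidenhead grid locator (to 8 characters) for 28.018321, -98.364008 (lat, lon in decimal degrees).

EL08ta64

Offset from 180°W / 90°S: lon 81.63599°, lat 118.01832°.
Field: 81.63599/20 → 4 → E, 118.01832/10 → 11 → L; chars EL.
Square: 1.63599/2 → 0, 8.01832/1 → 8; chars 08.
Subsquare: 1.63599/0.0833333 → 19 → t, 0.01832/0.0416667 → 0 → a; chars ta.
Extended square: 0.05266/0.00833333 → 6, 0.01832/0.00416667 → 4; chars 64.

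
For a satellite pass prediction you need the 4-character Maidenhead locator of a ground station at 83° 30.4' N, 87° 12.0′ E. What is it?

NR33

Shift to the Maidenhead origin (180°W, 90°S): lon 267.20, lat 173.51.
Field (20°×10°, letters A–R): 267.20/20 → 13 → N, 173.51/10 → 17 → R; chars NR.
Square (2°×1°, digits 0–9): 7.20/2 → 3, 3.51/1 → 3; chars 33.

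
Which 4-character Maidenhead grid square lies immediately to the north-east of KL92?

LL03

Longitude square 9; +1 → 10, wraps to 0, carry into field.
Longitude field K = 10; +1 → 11 = L.
Latitude square 2; +1 → 3.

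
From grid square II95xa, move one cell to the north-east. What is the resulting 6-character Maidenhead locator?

Longitude subsquare x = 23; +1 → 24, wraps to 0 = a, carry into square.
Longitude square 9; +1 → 10, wraps to 0, carry into field.
Longitude field I = 8; +1 → 9 = J.
Latitude subsquare a = 0; +1 → 1 = b.

JI05ab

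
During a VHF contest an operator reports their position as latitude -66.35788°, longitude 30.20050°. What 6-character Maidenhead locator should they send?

KC53cp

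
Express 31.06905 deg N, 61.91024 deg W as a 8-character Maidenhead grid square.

FM91bb06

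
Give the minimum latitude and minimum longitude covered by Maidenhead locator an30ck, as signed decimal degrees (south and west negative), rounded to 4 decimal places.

40.4167, -173.8333

Field A=0, N=13: +0·20° lon, +13·10° lat → SW at lon -180°, lat 40°.
Square 3, 0: +3·2° lon, +0·1° lat → SW at lon -174°, lat 40°.
Subsquare c=2, k=10: +2·0.0833333° lon, +10·0.0416667° lat → SW at lon -173.833°, lat 40.4167°.
latitude 40.4167, longitude -173.8333.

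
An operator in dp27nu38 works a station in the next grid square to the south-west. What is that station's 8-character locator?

Longitude extended square 3; −1 → 2.
Latitude extended square 8; −1 → 7.

DP27nu27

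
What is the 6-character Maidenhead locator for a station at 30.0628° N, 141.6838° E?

QM00ub

Add 180° to longitude and 90° to latitude: 321.6838, 120.0628.
Field: lon ⌊321.6838/20⌋ = 16 → Q; lat ⌊120.0628/10⌋ = 12 → M.
Square: lon ⌊1.6838/2⌋ = 0; lat ⌊0.0628/1⌋ = 0.
Subsquare: lon ⌊1.6838/0.0833333⌋ = 20 → u; lat ⌊0.0628/0.0416667⌋ = 1 → b.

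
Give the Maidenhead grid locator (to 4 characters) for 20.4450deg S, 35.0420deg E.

KG79

Shift to the Maidenhead origin (180°W, 90°S): lon 215.04, lat 69.56.
Field: 215.04/20 → 10 → K, 69.56/10 → 6 → G; chars KG.
Square: 15.04/2 → 7, 9.56/1 → 9; chars 79.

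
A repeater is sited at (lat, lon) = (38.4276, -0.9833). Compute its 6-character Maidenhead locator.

Shift to the Maidenhead origin (180°W, 90°S): lon 179.0167, lat 128.4276.
Field: lon ⌊179.0167/20⌋ = 8 → I; lat ⌊128.4276/10⌋ = 12 → M.
Square: lon ⌊19.0167/2⌋ = 9; lat ⌊8.4276/1⌋ = 8.
Subsquare: lon ⌊1.0167/0.0833333⌋ = 12 → m; lat ⌊0.4276/0.0416667⌋ = 10 → k.

IM98mk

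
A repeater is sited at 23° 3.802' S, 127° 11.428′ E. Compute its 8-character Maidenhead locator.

PG36ow24

Offset from 180°W / 90°S: lon 307.19047°, lat 66.93663°.
Field: 307.19047/20 → 15 → P, 66.93663/10 → 6 → G; chars PG.
Square: 7.19047/2 → 3, 6.93663/1 → 6; chars 36.
Subsquare: 1.19047/0.0833333 → 14 → o, 0.93663/0.0416667 → 22 → w; chars ow.
Extended square: 0.02380/0.00833333 → 2, 0.01997/0.00416667 → 4; chars 24.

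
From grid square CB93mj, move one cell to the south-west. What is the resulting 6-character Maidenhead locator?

Longitude subsquare m = 12; −1 → 11 = l.
Latitude subsquare j = 9; −1 → 8 = i.

CB93li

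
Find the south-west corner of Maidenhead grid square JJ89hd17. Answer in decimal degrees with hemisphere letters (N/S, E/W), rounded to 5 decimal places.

Field J=9, J=9: +9·20° lon, +9·10° lat → SW at lon 0°, lat 0°.
Square 8, 9: +8·2° lon, +9·1° lat → SW at lon 16°, lat 9°.
Subsquare h=7, d=3: +7·0.0833333° lon, +3·0.0416667° lat → SW at lon 16.5833°, lat 9.125°.
Extended square 1, 7: +1·0.00833333° lon, +7·0.00416667° lat → SW at lon 16.5917°, lat 9.15417°.
latitude 9.15417° N, longitude 16.59167° E.

9.15417° N, 16.59167° E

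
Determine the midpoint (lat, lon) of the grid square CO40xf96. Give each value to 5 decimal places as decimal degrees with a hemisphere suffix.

50.23542° N, 130.00417° W

Field C=2, O=14: +2·20° lon, +14·10° lat → SW at lon -140°, lat 50°.
Square 4, 0: +4·2° lon, +0·1° lat → SW at lon -132°, lat 50°.
Subsquare x=23, f=5: +23·0.0833333° lon, +5·0.0416667° lat → SW at lon -130.083°, lat 50.2083°.
Extended square 9, 6: +9·0.00833333° lon, +6·0.00416667° lat → SW at lon -130.008°, lat 50.2333°.
Cell spans 0.00833333° lon × 0.00416667° lat. Centre is SW corner plus half of each.
latitude 50.23542° N, longitude 130.00417° W.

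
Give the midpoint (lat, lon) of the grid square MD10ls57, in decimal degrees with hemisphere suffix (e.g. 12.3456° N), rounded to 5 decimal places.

Field M=12, D=3: +12·20° lon, +3·10° lat → SW at lon 60°, lat -60°.
Square 1, 0: +1·2° lon, +0·1° lat → SW at lon 62°, lat -60°.
Subsquare l=11, s=18: +11·0.0833333° lon, +18·0.0416667° lat → SW at lon 62.9167°, lat -59.25°.
Extended square 5, 7: +5·0.00833333° lon, +7·0.00416667° lat → SW at lon 62.9583°, lat -59.2208°.
Cell spans 0.00833333° lon × 0.00416667° lat. Centre is SW corner plus half of each.
latitude 59.21875° S, longitude 62.96250° E.

59.21875° S, 62.96250° E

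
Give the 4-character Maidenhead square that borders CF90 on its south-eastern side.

DE09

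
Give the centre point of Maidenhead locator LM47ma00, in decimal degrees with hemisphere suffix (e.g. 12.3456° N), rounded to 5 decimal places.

37.00208° N, 49.00417° E

Field L=11, M=12: +11·20° lon, +12·10° lat → SW at lon 40°, lat 30°.
Square 4, 7: +4·2° lon, +7·1° lat → SW at lon 48°, lat 37°.
Subsquare m=12, a=0: +12·0.0833333° lon, +0·0.0416667° lat → SW at lon 49°, lat 37°.
Extended square 0, 0: +0·0.00833333° lon, +0·0.00416667° lat → SW at lon 49°, lat 37°.
Cell spans 0.00833333° lon × 0.00416667° lat. Centre is SW corner plus half of each.
latitude 37.00208° N, longitude 49.00417° E.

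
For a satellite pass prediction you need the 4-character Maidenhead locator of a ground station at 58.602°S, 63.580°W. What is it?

Shift to the Maidenhead origin (180°W, 90°S): lon 116.42, lat 31.40.
Field: 116.42/20 → 5 → F, 31.40/10 → 3 → D; chars FD.
Square: 16.42/2 → 8, 1.40/1 → 1; chars 81.

FD81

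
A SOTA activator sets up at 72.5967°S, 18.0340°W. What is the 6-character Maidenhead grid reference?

IB07xj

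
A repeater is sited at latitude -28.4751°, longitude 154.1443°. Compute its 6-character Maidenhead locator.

QG71bm

Shift to the Maidenhead origin (180°W, 90°S): lon 334.1443, lat 61.5249.
Field: lon ⌊334.1443/20⌋ = 16 → Q; lat ⌊61.5249/10⌋ = 6 → G.
Square: lon ⌊14.1443/2⌋ = 7; lat ⌊1.5249/1⌋ = 1.
Subsquare: lon ⌊0.1443/0.0833333⌋ = 1 → b; lat ⌊0.5249/0.0416667⌋ = 12 → m.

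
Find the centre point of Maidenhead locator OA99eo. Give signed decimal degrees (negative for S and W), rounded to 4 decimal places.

Field O=14, A=0: +14·20° lon, +0·10° lat → SW at lon 100°, lat -90°.
Square 9, 9: +9·2° lon, +9·1° lat → SW at lon 118°, lat -81°.
Subsquare e=4, o=14: +4·0.0833333° lon, +14·0.0416667° lat → SW at lon 118.333°, lat -80.4167°.
Cell spans 0.0833333° lon × 0.0416667° lat. Centre is SW corner plus half of each.
latitude -80.3958, longitude 118.3750.

-80.3958, 118.3750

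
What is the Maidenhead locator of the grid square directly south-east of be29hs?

BE29ir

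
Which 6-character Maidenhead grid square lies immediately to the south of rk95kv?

RK95ku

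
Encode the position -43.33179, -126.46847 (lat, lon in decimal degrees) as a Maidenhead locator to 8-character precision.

CE66sq30

Offset from 180°W / 90°S: lon 53.53153°, lat 46.66821°.
Field (20°×10°, letters A–R): lon ⌊53.53153/20⌋ = 2 → C; lat ⌊46.66821/10⌋ = 4 → E.
Square (2°×1°, digits 0–9): lon ⌊13.53153/2⌋ = 6; lat ⌊6.66821/1⌋ = 6.
Subsquare (5′×2.5′, letters a–x): lon ⌊1.53153/0.0833333⌋ = 18 → s; lat ⌊0.66821/0.0416667⌋ = 16 → q.
Extended square (30″×15″, digits 0–9): lon ⌊0.03153/0.00833333⌋ = 3; lat ⌊0.00154/0.00416667⌋ = 0.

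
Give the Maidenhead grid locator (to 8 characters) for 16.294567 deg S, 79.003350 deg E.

Offset from 180°W / 90°S: lon 259.00335°, lat 73.70543°.
Field: lon ⌊259.00335/20⌋ = 12 → M; lat ⌊73.70543/10⌋ = 7 → H.
Square: lon ⌊19.00335/2⌋ = 9; lat ⌊3.70543/1⌋ = 3.
Subsquare: lon ⌊1.00335/0.0833333⌋ = 12 → m; lat ⌊0.70543/0.0416667⌋ = 16 → q.
Extended square: lon ⌊0.00335/0.00833333⌋ = 0; lat ⌊0.03877/0.00416667⌋ = 9.

MH93mq09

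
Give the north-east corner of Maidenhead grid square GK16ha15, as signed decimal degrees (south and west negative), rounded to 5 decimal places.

Field G=6, K=10: +6·20° lon, +10·10° lat → SW at lon -60°, lat 10°.
Square 1, 6: +1·2° lon, +6·1° lat → SW at lon -58°, lat 16°.
Subsquare h=7, a=0: +7·0.0833333° lon, +0·0.0416667° lat → SW at lon -57.4167°, lat 16°.
Extended square 1, 5: +1·0.00833333° lon, +5·0.00416667° lat → SW at lon -57.4083°, lat 16.0208°.
Cell spans 0.00833333° lon × 0.00416667° lat. NE corner is SW corner plus one full cell.
latitude 16.02500, longitude -57.40000.

16.02500, -57.40000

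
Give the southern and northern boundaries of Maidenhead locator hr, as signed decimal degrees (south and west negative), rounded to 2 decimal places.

80.00, 90.00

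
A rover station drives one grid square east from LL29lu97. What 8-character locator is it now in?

LL29mu07

Longitude extended square 9; +1 → 10, wraps to 0, carry into subsquare.
Longitude subsquare l = 11; +1 → 12 = m.
The latitude characters are unchanged.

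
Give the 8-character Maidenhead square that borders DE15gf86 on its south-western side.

Longitude extended square 8; −1 → 7.
Latitude extended square 6; −1 → 5.

DE15gf75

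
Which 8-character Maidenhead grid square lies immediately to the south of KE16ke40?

Latitude extended square 0; −1 → -1, wraps to 9, carry into subsquare.
Latitude subsquare e = 4; −1 → 3 = d.
The longitude characters are unchanged.

KE16kd49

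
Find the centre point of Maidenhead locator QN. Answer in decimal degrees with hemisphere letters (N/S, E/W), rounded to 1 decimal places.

45.0° N, 150.0° E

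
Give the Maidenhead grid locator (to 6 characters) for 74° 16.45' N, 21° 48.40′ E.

Offset from 180°W / 90°S: lon 201.8067°, lat 164.2742°.
Field (20°×10°, letters A–R): lon ⌊201.8067/20⌋ = 10 → K; lat ⌊164.2742/10⌋ = 16 → Q.
Square (2°×1°, digits 0–9): lon ⌊1.8067/2⌋ = 0; lat ⌊4.2742/1⌋ = 4.
Subsquare (5′×2.5′, letters a–x): lon ⌊1.8067/0.0833333⌋ = 21 → v; lat ⌊0.2742/0.0416667⌋ = 6 → g.

KQ04vg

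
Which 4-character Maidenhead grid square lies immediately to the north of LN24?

Latitude square 4; +1 → 5.
The longitude characters are unchanged.

LN25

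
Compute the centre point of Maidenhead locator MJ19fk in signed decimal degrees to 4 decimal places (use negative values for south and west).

Field M=12, J=9: +12·20° lon, +9·10° lat → SW at lon 60°, lat 0°.
Square 1, 9: +1·2° lon, +9·1° lat → SW at lon 62°, lat 9°.
Subsquare f=5, k=10: +5·0.0833333° lon, +10·0.0416667° lat → SW at lon 62.4167°, lat 9.41667°.
Cell spans 0.0833333° lon × 0.0416667° lat. Centre is SW corner plus half of each.
latitude 9.4375, longitude 62.4583.

9.4375, 62.4583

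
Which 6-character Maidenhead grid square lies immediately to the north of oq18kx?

Latitude subsquare x = 23; +1 → 24, wraps to 0 = a, carry into square.
Latitude square 8; +1 → 9.
The longitude characters are unchanged.

OQ19ka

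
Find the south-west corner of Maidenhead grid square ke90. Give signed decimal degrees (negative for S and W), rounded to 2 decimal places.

-50.00, 38.00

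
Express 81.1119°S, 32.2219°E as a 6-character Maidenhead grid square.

Add 180° to longitude and 90° to latitude: 212.2219, 8.8881.
Field: 212.2219/20 → 10 → K, 8.8881/10 → 0 → A; chars KA.
Square: 12.2219/2 → 6, 8.8881/1 → 8; chars 68.
Subsquare: 0.2219/0.0833333 → 2 → c, 0.8881/0.0416667 → 21 → v; chars cv.

KA68cv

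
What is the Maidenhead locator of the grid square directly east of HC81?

HC91

Longitude square 8; +1 → 9.
The latitude characters are unchanged.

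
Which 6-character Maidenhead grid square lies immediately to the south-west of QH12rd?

Longitude subsquare r = 17; −1 → 16 = q.
Latitude subsquare d = 3; −1 → 2 = c.

QH12qc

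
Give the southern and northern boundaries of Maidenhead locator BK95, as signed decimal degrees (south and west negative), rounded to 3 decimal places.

Field B=1, K=10: +1·20° lon, +10·10° lat → SW at lon -160°, lat 10°.
Square 9, 5: +9·2° lon, +5·1° lat → SW at lon -142°, lat 15°.
Cell spans 2° lon × 1° lat.
south 15.000, north 16.000.

15.000, 16.000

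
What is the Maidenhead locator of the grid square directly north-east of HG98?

IG09

Longitude square 9; +1 → 10, wraps to 0, carry into field.
Longitude field H = 7; +1 → 8 = I.
Latitude square 8; +1 → 9.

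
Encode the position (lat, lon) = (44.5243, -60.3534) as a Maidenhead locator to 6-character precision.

FN94tm

Offset from 180°W / 90°S: lon 119.6466°, lat 134.5243°.
Field: 119.6466/20 → 5 → F, 134.5243/10 → 13 → N; chars FN.
Square: 19.6466/2 → 9, 4.5243/1 → 4; chars 94.
Subsquare: 1.6466/0.0833333 → 19 → t, 0.5243/0.0416667 → 12 → m; chars tm.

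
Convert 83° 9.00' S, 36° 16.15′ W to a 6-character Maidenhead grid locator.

HA16uu

Add 180° to longitude and 90° to latitude: 143.7308, 6.8500.
Field: lon ⌊143.7308/20⌋ = 7 → H; lat ⌊6.8500/10⌋ = 0 → A.
Square: lon ⌊3.7308/2⌋ = 1; lat ⌊6.8500/1⌋ = 6.
Subsquare: lon ⌊1.7308/0.0833333⌋ = 20 → u; lat ⌊0.8500/0.0416667⌋ = 20 → u.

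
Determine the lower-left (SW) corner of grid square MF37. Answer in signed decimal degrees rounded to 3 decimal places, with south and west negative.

-33.000, 66.000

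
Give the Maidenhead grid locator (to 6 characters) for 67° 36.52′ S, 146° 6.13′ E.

QC32bj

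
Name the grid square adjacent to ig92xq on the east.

JG02aq

Longitude subsquare x = 23; +1 → 24, wraps to 0 = a, carry into square.
Longitude square 9; +1 → 10, wraps to 0, carry into field.
Longitude field I = 8; +1 → 9 = J.
The latitude characters are unchanged.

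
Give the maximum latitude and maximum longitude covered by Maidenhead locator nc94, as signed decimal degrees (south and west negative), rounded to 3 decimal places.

Field N=13, C=2: +13·20° lon, +2·10° lat → SW at lon 80°, lat -70°.
Square 9, 4: +9·2° lon, +4·1° lat → SW at lon 98°, lat -66°.
Cell spans 2° lon × 1° lat. NE corner is SW corner plus one full cell.
latitude -65.000, longitude 100.000.

-65.000, 100.000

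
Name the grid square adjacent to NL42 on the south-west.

NL31

Longitude square 4; −1 → 3.
Latitude square 2; −1 → 1.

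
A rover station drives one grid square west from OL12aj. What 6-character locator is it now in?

OL02xj

Longitude subsquare a = 0; −1 → -1, wraps to 23 = x, carry into square.
Longitude square 1; −1 → 0.
The latitude characters are unchanged.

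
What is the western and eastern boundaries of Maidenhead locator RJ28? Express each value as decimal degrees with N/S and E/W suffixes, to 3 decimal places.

164.000° E, 166.000° E

Field R=17, J=9: +17·20° lon, +9·10° lat → SW at lon 160°, lat 0°.
Square 2, 8: +2·2° lon, +8·1° lat → SW at lon 164°, lat 8°.
Cell spans 2° lon × 1° lat.
west 164.000° E, east 166.000° E.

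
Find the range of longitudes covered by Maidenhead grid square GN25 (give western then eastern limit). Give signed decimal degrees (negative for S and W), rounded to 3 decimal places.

Field G=6, N=13: +6·20° lon, +13·10° lat → SW at lon -60°, lat 40°.
Square 2, 5: +2·2° lon, +5·1° lat → SW at lon -56°, lat 45°.
Cell spans 2° lon × 1° lat.
west -56.000, east -54.000.

-56.000, -54.000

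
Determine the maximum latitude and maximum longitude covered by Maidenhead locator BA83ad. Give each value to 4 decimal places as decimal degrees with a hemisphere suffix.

86.8333° S, 143.9167° W

Field B=1, A=0: +1·20° lon, +0·10° lat → SW at lon -160°, lat -90°.
Square 8, 3: +8·2° lon, +3·1° lat → SW at lon -144°, lat -87°.
Subsquare a=0, d=3: +0·0.0833333° lon, +3·0.0416667° lat → SW at lon -144°, lat -86.875°.
Cell spans 0.0833333° lon × 0.0416667° lat. NE corner is SW corner plus one full cell.
latitude 86.8333° S, longitude 143.9167° W.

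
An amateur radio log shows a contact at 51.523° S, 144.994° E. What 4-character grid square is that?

QD28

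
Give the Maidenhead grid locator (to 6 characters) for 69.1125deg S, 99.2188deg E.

NC90ov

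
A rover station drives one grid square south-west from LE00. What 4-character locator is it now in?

Longitude square 0; −1 → -1, wraps to 9, carry into field.
Longitude field L = 11; −1 → 10 = K.
Latitude square 0; −1 → -1, wraps to 9, carry into field.
Latitude field E = 4; −1 → 3 = D.

KD99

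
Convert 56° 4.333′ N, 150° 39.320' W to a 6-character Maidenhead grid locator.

BO46qb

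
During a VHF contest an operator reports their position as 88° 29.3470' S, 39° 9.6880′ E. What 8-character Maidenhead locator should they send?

KA91nm92

Offset from 180°W / 90°S: lon 219.16147°, lat 1.51088°.
Field: lon ⌊219.16147/20⌋ = 10 → K; lat ⌊1.51088/10⌋ = 0 → A.
Square: lon ⌊19.16147/2⌋ = 9; lat ⌊1.51088/1⌋ = 1.
Subsquare: lon ⌊1.16147/0.0833333⌋ = 13 → n; lat ⌊0.51088/0.0416667⌋ = 12 → m.
Extended square: lon ⌊0.07813/0.00833333⌋ = 9; lat ⌊0.01088/0.00416667⌋ = 2.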